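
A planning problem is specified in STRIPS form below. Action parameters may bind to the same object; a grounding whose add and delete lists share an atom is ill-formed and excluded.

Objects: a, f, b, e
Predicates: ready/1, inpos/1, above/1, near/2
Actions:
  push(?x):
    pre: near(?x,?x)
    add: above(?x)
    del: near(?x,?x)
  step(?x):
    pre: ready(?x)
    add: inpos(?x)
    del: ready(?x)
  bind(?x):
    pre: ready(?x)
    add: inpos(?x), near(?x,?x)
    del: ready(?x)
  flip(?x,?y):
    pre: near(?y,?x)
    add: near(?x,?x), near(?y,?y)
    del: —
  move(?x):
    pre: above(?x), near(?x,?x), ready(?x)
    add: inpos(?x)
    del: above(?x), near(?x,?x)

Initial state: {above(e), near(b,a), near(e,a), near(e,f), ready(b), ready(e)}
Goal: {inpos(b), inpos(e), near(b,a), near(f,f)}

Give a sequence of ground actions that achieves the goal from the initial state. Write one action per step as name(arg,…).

1. step(b)  →  {above(e), inpos(b), near(b,a), near(e,a), near(e,f), ready(e)}
2. step(e)  →  {above(e), inpos(b), inpos(e), near(b,a), near(e,a), near(e,f)}
3. flip(f,e)  →  {above(e), inpos(b), inpos(e), near(b,a), near(e,a), near(e,e), near(e,f), near(f,f)}

step(b); step(e); flip(f,e)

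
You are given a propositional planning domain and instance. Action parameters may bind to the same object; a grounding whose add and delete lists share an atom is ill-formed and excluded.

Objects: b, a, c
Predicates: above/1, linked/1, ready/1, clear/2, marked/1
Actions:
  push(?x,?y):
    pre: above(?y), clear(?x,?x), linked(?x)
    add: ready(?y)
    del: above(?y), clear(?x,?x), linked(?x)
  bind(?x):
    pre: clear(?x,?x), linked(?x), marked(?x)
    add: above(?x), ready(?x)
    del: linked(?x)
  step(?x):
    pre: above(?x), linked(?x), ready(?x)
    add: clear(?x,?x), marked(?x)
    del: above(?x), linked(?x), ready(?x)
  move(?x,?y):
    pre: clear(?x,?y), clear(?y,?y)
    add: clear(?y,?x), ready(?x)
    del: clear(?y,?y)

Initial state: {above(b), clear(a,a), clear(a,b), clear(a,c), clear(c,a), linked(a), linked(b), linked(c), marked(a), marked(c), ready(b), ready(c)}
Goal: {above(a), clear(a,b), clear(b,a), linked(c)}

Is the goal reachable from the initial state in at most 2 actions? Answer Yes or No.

1. bind(a)  →  {above(a), above(b), clear(a,a), clear(a,b), clear(a,c), clear(c,a), linked(b), linked(c), marked(a), marked(c), ready(a), ready(b), ready(c)}
2. step(b)  →  {above(a), clear(a,a), clear(a,b), clear(a,c), clear(b,b), clear(c,a), linked(c), marked(a), marked(b), marked(c), ready(a), ready(c)}
3. move(a,b)  →  {above(a), clear(a,a), clear(a,b), clear(a,c), clear(b,a), clear(c,a), linked(c), marked(a), marked(b), marked(c), ready(a), ready(c)}
optimal plan length = 3; 3 > 2

No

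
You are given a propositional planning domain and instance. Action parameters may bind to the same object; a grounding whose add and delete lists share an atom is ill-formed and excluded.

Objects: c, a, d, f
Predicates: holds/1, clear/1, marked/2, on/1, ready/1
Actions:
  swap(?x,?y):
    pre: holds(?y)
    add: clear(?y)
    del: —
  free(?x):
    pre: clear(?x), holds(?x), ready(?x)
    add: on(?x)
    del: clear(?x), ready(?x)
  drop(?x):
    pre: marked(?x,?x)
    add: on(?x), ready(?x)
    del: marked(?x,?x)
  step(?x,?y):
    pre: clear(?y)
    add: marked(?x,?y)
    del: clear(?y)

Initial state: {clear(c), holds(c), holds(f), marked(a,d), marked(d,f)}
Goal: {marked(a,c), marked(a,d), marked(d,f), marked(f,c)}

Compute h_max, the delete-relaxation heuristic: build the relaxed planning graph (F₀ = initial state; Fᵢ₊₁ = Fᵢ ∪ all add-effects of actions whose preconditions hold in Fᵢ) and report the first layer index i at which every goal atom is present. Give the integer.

1

F0 = init (5 atoms)
F1 = F0 ∪ {clear(f), marked(a,c), marked(c,c), marked(d,c), marked(f,c)}  (10 atoms)
goal ⊆ F1  ⇒  h_max = 1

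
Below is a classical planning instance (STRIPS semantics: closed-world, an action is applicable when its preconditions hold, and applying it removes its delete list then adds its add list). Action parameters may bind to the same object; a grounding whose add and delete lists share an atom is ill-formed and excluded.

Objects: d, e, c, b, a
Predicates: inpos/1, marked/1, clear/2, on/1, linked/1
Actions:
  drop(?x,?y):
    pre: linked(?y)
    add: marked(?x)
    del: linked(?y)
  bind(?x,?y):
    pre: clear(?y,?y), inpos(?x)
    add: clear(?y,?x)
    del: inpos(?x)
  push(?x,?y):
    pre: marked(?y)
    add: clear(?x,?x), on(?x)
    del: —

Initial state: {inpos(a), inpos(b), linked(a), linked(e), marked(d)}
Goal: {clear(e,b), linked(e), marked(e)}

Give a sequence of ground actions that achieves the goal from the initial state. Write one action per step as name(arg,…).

drop(e,a); push(e,d); bind(b,e)

1. drop(e,a)  →  {inpos(a), inpos(b), linked(e), marked(d), marked(e)}
2. push(e,d)  →  {clear(e,e), inpos(a), inpos(b), linked(e), marked(d), marked(e), on(e)}
3. bind(b,e)  →  {clear(e,b), clear(e,e), inpos(a), linked(e), marked(d), marked(e), on(e)}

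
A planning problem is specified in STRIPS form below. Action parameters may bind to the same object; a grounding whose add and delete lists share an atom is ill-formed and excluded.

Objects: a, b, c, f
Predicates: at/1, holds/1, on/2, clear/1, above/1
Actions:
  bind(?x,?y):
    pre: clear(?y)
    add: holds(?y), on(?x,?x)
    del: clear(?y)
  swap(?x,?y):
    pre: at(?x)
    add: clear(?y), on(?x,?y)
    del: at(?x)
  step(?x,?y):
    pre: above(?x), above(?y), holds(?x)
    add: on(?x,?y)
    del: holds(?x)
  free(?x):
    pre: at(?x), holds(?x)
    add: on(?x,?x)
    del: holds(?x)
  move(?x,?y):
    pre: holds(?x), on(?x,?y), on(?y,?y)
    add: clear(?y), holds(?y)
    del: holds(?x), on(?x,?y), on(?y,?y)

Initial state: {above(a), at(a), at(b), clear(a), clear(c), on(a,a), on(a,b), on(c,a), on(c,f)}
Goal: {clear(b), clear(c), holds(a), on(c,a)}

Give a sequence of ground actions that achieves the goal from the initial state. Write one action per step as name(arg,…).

1. bind(a,a)  →  {above(a), at(a), at(b), clear(c), holds(a), on(a,a), on(a,b), on(c,a), on(c,f)}
2. swap(a,b)  →  {above(a), at(b), clear(b), clear(c), holds(a), on(a,a), on(a,b), on(c,a), on(c,f)}

bind(a,a); swap(a,b)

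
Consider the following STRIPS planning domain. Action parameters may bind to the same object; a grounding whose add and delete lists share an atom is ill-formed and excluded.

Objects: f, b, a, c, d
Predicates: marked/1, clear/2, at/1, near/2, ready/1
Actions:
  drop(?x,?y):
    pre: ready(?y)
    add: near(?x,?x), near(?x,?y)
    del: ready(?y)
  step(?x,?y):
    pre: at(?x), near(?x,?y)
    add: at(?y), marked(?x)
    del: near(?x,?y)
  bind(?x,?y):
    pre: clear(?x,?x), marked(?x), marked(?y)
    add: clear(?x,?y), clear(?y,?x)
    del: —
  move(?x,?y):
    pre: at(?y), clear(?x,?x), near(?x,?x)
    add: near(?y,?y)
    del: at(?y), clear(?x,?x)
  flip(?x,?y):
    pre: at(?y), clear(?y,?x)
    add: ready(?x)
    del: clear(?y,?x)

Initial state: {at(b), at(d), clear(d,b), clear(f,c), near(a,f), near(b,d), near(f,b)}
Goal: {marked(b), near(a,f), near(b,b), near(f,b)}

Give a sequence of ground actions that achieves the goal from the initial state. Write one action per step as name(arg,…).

1. step(b,d)  →  {at(b), at(d), clear(d,b), clear(f,c), marked(b), near(a,f), near(f,b)}
2. flip(b,d)  →  {at(b), at(d), clear(f,c), marked(b), near(a,f), near(f,b), ready(b)}
3. drop(b,b)  →  {at(b), at(d), clear(f,c), marked(b), near(a,f), near(b,b), near(f,b)}

step(b,d); flip(b,d); drop(b,b)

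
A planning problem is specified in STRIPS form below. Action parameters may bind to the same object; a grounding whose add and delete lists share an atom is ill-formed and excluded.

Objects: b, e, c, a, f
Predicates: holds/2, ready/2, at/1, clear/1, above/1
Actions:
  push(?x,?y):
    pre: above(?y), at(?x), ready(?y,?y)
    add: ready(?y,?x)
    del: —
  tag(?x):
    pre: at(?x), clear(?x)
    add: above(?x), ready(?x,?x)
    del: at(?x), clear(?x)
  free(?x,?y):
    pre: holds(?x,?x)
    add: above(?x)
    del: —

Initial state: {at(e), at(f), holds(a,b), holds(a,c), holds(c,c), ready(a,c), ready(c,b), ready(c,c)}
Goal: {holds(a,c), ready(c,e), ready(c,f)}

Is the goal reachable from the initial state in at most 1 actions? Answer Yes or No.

No

1. free(c,b)  →  {above(c), at(e), at(f), holds(a,b), holds(a,c), holds(c,c), ready(a,c), ready(c,b), ready(c,c)}
2. push(e,c)  →  {above(c), at(e), at(f), holds(a,b), holds(a,c), holds(c,c), ready(a,c), ready(c,b), ready(c,c), ready(c,e)}
3. push(f,c)  →  {above(c), at(e), at(f), holds(a,b), holds(a,c), holds(c,c), ready(a,c), ready(c,b), ready(c,c), ready(c,e), ready(c,f)}
optimal plan length = 3; 3 > 1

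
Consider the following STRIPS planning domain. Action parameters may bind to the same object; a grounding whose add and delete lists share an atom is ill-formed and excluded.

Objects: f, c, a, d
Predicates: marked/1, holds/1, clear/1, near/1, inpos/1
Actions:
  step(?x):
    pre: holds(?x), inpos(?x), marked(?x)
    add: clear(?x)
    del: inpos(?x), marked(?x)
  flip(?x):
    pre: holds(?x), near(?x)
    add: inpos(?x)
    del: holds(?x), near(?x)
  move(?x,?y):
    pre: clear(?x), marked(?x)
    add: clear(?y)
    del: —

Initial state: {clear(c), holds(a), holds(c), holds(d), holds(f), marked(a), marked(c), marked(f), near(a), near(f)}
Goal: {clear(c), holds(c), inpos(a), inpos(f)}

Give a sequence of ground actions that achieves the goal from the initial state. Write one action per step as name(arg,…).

flip(f); flip(a)

1. flip(f)  →  {clear(c), holds(a), holds(c), holds(d), inpos(f), marked(a), marked(c), marked(f), near(a)}
2. flip(a)  →  {clear(c), holds(c), holds(d), inpos(a), inpos(f), marked(a), marked(c), marked(f)}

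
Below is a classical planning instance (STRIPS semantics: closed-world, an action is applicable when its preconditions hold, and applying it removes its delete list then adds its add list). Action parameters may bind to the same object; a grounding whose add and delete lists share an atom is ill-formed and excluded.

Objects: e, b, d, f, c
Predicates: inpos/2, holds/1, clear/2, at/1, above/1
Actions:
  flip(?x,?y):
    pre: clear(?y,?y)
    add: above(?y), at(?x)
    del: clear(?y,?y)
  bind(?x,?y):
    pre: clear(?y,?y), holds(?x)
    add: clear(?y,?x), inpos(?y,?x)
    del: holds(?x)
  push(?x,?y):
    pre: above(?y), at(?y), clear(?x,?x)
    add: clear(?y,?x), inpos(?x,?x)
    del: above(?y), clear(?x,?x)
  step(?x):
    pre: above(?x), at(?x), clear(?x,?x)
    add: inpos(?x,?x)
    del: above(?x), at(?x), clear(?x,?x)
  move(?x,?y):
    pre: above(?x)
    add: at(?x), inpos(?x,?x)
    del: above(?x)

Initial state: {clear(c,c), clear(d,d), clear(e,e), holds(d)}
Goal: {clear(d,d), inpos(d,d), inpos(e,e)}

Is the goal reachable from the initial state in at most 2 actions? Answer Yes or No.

1. flip(e,e)  →  {above(e), at(e), clear(c,c), clear(d,d), holds(d)}
2. bind(d,d)  →  {above(e), at(e), clear(c,c), clear(d,d), inpos(d,d)}
3. move(e,e)  →  {at(e), clear(c,c), clear(d,d), inpos(d,d), inpos(e,e)}
optimal plan length = 3; 3 > 2

No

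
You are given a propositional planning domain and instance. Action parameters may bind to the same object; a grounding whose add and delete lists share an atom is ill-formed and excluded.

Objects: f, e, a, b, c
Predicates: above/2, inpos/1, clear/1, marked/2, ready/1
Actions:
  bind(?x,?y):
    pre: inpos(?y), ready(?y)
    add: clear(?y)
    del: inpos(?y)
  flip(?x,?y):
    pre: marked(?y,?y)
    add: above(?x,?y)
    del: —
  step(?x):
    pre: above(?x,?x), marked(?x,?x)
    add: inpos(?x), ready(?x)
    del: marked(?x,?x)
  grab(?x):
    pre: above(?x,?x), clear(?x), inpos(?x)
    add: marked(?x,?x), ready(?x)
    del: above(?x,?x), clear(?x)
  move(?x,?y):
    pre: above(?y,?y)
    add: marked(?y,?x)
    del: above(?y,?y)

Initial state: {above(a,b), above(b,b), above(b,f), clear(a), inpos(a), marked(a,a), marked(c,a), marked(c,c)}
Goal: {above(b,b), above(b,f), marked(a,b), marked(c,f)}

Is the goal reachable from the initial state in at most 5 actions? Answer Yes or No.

1. flip(a,a)  →  {above(a,a), above(a,b), above(b,b), above(b,f), clear(a), inpos(a), marked(a,a), marked(c,a), marked(c,c)}
2. flip(c,c)  →  {above(a,a), above(a,b), above(b,b), above(b,f), above(c,c), clear(a), inpos(a), marked(a,a), marked(c,a), marked(c,c)}
3. move(f,c)  →  {above(a,a), above(a,b), above(b,b), above(b,f), clear(a), inpos(a), marked(a,a), marked(c,a), marked(c,c), marked(c,f)}
4. move(b,a)  →  {above(a,b), above(b,b), above(b,f), clear(a), inpos(a), marked(a,a), marked(a,b), marked(c,a), marked(c,c), marked(c,f)}
optimal plan length = 4; 4 ≤ 5

Yes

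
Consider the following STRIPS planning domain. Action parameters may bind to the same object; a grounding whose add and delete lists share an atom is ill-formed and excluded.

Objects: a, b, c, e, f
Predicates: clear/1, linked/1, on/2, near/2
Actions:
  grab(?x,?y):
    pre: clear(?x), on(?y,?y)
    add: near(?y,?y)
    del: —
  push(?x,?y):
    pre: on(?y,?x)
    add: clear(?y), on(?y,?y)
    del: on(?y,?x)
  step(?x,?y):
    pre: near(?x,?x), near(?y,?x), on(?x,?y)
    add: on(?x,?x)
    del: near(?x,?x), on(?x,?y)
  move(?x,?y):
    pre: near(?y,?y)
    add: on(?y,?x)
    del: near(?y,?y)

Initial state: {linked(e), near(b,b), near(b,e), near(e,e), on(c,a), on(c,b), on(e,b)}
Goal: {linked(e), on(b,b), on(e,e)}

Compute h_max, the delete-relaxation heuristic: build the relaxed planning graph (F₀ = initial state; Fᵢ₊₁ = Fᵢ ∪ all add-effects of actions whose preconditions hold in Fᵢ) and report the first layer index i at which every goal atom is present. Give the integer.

F0 = init (7 atoms)
F1 = F0 ∪ {clear(c), clear(e), on(b,a), on(b,b), on(b,c), on(b,e), on(b,f), on(c,c), on(e,a), on(e,c), on(e,e), on(e,f)}  (19 atoms)
goal ⊆ F1  ⇒  h_max = 1

1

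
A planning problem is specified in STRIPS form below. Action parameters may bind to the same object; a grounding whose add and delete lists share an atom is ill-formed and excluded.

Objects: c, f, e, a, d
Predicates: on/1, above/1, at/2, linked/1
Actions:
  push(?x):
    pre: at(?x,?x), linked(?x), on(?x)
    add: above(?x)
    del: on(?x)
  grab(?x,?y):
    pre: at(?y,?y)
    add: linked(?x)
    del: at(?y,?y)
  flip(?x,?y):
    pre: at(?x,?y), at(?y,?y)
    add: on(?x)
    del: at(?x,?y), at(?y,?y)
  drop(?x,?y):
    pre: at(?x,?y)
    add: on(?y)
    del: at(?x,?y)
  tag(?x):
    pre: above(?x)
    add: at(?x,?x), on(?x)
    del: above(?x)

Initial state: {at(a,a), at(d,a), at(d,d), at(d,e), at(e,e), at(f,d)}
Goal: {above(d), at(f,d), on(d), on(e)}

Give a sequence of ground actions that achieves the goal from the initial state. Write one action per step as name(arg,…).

grab(d,e); flip(d,a); push(d); flip(d,d); drop(d,e)

1. grab(d,e)  →  {at(a,a), at(d,a), at(d,d), at(d,e), at(f,d), linked(d)}
2. flip(d,a)  →  {at(d,d), at(d,e), at(f,d), linked(d), on(d)}
3. push(d)  →  {above(d), at(d,d), at(d,e), at(f,d), linked(d)}
4. flip(d,d)  →  {above(d), at(d,e), at(f,d), linked(d), on(d)}
5. drop(d,e)  →  {above(d), at(f,d), linked(d), on(d), on(e)}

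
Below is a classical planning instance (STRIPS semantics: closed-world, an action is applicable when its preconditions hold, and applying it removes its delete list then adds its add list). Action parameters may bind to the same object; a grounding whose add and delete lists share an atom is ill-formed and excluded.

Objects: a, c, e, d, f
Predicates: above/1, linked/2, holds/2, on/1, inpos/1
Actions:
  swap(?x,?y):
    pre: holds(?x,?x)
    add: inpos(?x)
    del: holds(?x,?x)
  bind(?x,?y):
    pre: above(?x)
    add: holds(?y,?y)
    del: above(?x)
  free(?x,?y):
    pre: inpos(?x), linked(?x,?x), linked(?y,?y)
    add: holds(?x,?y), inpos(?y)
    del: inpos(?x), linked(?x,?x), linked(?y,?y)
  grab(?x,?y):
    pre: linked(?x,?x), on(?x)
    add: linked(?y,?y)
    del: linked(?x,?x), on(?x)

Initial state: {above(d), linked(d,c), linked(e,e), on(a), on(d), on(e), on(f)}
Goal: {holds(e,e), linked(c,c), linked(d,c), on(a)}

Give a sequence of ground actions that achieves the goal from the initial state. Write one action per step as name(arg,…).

bind(d,e); grab(e,c)

1. bind(d,e)  →  {holds(e,e), linked(d,c), linked(e,e), on(a), on(d), on(e), on(f)}
2. grab(e,c)  →  {holds(e,e), linked(c,c), linked(d,c), on(a), on(d), on(f)}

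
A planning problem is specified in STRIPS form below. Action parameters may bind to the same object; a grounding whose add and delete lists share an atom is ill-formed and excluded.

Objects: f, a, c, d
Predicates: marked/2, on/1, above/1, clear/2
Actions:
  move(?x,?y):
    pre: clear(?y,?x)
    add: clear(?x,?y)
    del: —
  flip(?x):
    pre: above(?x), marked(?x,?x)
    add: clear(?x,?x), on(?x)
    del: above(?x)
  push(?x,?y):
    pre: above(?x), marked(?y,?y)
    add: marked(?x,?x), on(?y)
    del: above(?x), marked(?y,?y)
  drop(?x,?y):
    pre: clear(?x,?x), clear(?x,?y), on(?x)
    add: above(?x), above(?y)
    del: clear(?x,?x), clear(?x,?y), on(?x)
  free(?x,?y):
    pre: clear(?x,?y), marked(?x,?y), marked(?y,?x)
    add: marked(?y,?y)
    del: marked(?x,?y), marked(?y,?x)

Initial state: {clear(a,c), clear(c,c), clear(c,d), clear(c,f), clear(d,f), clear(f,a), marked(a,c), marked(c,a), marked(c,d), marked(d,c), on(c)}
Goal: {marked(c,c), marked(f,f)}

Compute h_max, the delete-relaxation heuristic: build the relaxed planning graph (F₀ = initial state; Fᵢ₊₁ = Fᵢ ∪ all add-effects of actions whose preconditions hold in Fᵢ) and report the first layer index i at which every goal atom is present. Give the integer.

F0 = init (11 atoms)
F1 = F0 ∪ {above(c), above(d), above(f), clear(a,f), clear(c,a), clear(d,c), clear(f,c), clear(f,d), marked(c,c), marked(d,d)}  (21 atoms)
F2 = F1 ∪ {above(a), clear(d,d), marked(a,a), marked(f,f), on(d)}  (26 atoms)
goal ⊆ F2  ⇒  h_max = 2

2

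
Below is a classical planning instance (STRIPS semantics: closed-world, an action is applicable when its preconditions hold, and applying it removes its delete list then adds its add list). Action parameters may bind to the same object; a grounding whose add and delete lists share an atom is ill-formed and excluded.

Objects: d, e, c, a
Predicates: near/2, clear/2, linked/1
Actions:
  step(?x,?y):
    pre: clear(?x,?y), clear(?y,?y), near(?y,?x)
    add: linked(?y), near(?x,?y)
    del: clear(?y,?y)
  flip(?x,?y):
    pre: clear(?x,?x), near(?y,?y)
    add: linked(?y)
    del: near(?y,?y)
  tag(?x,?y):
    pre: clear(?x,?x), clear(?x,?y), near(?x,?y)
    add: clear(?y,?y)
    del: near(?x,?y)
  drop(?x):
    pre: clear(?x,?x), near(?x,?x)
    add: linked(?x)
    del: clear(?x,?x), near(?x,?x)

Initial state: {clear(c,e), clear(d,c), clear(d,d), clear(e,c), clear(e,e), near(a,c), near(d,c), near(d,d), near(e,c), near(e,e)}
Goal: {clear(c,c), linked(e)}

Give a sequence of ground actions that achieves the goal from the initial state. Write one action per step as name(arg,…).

1. step(e,e)  →  {clear(c,e), clear(d,c), clear(d,d), clear(e,c), linked(e), near(a,c), near(d,c), near(d,d), near(e,c), near(e,e)}
2. tag(d,c)  →  {clear(c,c), clear(c,e), clear(d,c), clear(d,d), clear(e,c), linked(e), near(a,c), near(d,d), near(e,c), near(e,e)}

step(e,e); tag(d,c)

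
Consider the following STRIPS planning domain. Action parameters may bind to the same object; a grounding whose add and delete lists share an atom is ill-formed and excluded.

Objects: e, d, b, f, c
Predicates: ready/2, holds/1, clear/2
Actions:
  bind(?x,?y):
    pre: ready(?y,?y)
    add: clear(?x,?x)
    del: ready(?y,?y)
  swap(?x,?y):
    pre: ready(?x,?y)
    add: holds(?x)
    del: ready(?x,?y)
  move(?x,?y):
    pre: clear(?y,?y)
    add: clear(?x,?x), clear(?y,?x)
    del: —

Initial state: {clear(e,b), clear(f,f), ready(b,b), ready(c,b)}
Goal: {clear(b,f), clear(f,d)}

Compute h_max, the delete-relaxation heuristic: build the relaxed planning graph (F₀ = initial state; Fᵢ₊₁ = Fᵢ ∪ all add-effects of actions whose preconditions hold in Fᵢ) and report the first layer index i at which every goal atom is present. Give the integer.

2

F0 = init (4 atoms)
F1 = F0 ∪ {clear(b,b), clear(c,c), clear(d,d), clear(e,e), clear(f,b), clear(f,c), clear(f,d), clear(f,e), holds(b), holds(c)}  (14 atoms)
F2 = F1 ∪ {clear(b,c), clear(b,d), clear(b,e), clear(b,f), clear(c,b), clear(c,d), clear(c,e), clear(c,f), clear(d,b), clear(d,c), clear(d,e), clear(d,f), clear(e,c), clear(e,d), clear(e,f)}  (29 atoms)
goal ⊆ F2  ⇒  h_max = 2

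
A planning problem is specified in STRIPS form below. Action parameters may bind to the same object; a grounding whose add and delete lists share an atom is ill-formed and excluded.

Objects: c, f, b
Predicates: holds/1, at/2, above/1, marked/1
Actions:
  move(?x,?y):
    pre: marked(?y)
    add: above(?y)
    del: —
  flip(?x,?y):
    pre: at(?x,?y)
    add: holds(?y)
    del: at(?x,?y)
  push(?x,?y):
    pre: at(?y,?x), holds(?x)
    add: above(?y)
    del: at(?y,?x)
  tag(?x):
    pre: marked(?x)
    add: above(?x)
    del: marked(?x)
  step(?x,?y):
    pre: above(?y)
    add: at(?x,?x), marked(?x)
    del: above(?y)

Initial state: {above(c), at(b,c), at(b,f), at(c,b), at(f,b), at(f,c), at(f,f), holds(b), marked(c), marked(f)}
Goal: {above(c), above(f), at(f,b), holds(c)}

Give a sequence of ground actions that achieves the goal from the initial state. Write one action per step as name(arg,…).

move(c,f); flip(f,c)

1. move(c,f)  →  {above(c), above(f), at(b,c), at(b,f), at(c,b), at(f,b), at(f,c), at(f,f), holds(b), marked(c), marked(f)}
2. flip(f,c)  →  {above(c), above(f), at(b,c), at(b,f), at(c,b), at(f,b), at(f,f), holds(b), holds(c), marked(c), marked(f)}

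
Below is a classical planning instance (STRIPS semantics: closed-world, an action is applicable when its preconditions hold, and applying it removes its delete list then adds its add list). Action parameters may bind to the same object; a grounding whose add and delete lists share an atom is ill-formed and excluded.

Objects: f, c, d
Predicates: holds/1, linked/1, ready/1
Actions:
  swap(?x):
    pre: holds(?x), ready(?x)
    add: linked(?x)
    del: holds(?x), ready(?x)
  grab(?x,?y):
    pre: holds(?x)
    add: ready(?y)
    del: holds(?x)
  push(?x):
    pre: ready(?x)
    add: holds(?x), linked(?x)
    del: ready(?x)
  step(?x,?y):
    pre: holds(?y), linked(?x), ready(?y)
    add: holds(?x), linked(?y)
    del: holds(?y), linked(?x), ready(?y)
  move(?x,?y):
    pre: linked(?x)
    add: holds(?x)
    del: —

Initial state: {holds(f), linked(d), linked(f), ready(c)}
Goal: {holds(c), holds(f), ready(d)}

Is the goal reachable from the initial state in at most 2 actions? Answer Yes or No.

No

1. grab(f,d)  →  {linked(d), linked(f), ready(c), ready(d)}
2. push(c)  →  {holds(c), linked(c), linked(d), linked(f), ready(d)}
3. move(f,f)  →  {holds(c), holds(f), linked(c), linked(d), linked(f), ready(d)}
optimal plan length = 3; 3 > 2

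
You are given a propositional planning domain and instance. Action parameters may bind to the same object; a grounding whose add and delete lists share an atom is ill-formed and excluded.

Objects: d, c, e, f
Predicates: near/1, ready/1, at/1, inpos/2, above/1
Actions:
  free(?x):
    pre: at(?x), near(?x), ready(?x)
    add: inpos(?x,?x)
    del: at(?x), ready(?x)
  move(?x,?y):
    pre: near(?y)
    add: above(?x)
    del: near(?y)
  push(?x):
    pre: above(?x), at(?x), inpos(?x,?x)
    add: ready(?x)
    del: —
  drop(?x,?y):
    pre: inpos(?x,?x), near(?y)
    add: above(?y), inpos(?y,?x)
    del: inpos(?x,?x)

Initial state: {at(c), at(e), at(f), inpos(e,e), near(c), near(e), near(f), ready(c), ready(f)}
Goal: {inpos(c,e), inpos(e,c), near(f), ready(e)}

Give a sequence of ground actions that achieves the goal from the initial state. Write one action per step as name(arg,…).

free(c); drop(c,e); push(e); drop(e,c)

1. free(c)  →  {at(e), at(f), inpos(c,c), inpos(e,e), near(c), near(e), near(f), ready(f)}
2. drop(c,e)  →  {above(e), at(e), at(f), inpos(e,c), inpos(e,e), near(c), near(e), near(f), ready(f)}
3. push(e)  →  {above(e), at(e), at(f), inpos(e,c), inpos(e,e), near(c), near(e), near(f), ready(e), ready(f)}
4. drop(e,c)  →  {above(c), above(e), at(e), at(f), inpos(c,e), inpos(e,c), near(c), near(e), near(f), ready(e), ready(f)}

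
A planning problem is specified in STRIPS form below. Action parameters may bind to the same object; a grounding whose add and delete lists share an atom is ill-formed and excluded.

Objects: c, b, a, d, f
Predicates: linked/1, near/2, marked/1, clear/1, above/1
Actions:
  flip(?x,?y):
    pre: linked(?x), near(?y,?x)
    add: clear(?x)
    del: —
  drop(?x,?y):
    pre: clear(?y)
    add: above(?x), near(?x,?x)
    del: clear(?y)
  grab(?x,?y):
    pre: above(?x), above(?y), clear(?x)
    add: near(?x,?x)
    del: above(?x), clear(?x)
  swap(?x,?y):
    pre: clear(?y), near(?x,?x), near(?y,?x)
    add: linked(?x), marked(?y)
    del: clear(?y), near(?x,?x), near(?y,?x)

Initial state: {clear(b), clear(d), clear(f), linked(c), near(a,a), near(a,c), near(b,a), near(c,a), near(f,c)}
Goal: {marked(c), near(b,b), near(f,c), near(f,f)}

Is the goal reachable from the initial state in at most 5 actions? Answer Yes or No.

1. flip(c,a)  →  {clear(b), clear(c), clear(d), clear(f), linked(c), near(a,a), near(a,c), near(b,a), near(c,a), near(f,c)}
2. drop(b,b)  →  {above(b), clear(c), clear(d), clear(f), linked(c), near(a,a), near(a,c), near(b,a), near(b,b), near(c,a), near(f,c)}
3. drop(f,d)  →  {above(b), above(f), clear(c), clear(f), linked(c), near(a,a), near(a,c), near(b,a), near(b,b), near(c,a), near(f,c), near(f,f)}
4. swap(a,c)  →  {above(b), above(f), clear(f), linked(a), linked(c), marked(c), near(a,c), near(b,a), near(b,b), near(f,c), near(f,f)}
optimal plan length = 4; 4 ≤ 5

Yes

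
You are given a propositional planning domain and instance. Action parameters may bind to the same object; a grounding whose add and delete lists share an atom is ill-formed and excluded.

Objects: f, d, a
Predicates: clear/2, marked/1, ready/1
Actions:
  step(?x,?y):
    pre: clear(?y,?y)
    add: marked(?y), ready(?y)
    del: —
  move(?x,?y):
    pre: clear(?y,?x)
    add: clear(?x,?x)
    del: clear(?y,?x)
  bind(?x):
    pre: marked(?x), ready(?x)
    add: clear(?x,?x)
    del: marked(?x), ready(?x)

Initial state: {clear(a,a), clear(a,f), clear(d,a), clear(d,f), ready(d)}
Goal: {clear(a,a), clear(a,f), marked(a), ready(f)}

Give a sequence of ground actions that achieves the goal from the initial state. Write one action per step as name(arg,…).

1. step(f,a)  →  {clear(a,a), clear(a,f), clear(d,a), clear(d,f), marked(a), ready(a), ready(d)}
2. move(f,d)  →  {clear(a,a), clear(a,f), clear(d,a), clear(f,f), marked(a), ready(a), ready(d)}
3. step(f,f)  →  {clear(a,a), clear(a,f), clear(d,a), clear(f,f), marked(a), marked(f), ready(a), ready(d), ready(f)}

step(f,a); move(f,d); step(f,f)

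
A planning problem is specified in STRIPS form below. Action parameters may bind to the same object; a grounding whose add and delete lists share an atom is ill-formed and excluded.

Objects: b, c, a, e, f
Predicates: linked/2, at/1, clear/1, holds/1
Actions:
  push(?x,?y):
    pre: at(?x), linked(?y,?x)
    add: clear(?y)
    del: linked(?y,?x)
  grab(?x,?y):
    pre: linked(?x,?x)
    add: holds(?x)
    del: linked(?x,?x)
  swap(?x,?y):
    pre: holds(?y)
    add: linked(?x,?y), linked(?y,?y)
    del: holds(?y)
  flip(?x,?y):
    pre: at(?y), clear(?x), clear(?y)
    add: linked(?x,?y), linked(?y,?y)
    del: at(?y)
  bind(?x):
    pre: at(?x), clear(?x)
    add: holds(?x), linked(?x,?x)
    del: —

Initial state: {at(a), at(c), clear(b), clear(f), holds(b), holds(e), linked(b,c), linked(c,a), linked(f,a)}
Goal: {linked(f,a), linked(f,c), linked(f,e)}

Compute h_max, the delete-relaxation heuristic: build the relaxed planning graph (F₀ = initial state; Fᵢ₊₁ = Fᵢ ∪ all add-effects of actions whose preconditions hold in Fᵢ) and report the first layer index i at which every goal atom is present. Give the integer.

F0 = init (9 atoms)
F1 = F0 ∪ {clear(c), linked(a,b), linked(a,e), linked(b,b), linked(b,e), linked(c,b), linked(c,e), linked(e,b), linked(e,e), linked(f,b), linked(f,e)}  (20 atoms)
F2 = F1 ∪ {holds(c), linked(c,c), linked(f,c)}  (23 atoms)
goal ⊆ F2  ⇒  h_max = 2

2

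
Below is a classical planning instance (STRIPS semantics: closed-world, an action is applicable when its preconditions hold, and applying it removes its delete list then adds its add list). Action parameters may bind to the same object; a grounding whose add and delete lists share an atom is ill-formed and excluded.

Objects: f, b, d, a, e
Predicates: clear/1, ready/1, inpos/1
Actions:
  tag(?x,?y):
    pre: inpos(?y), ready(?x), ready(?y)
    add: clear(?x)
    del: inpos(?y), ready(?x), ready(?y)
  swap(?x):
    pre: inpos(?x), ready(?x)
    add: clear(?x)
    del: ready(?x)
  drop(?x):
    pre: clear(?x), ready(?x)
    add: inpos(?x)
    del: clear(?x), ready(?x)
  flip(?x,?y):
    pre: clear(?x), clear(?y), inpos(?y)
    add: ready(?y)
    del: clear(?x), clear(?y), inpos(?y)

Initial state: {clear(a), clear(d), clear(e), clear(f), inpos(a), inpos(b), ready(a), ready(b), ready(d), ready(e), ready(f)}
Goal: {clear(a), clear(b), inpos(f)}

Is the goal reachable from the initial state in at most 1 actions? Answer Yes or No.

1. tag(b,b)  →  {clear(a), clear(b), clear(d), clear(e), clear(f), inpos(a), ready(a), ready(d), ready(e), ready(f)}
2. drop(f)  →  {clear(a), clear(b), clear(d), clear(e), inpos(a), inpos(f), ready(a), ready(d), ready(e)}
optimal plan length = 2; 2 > 1

No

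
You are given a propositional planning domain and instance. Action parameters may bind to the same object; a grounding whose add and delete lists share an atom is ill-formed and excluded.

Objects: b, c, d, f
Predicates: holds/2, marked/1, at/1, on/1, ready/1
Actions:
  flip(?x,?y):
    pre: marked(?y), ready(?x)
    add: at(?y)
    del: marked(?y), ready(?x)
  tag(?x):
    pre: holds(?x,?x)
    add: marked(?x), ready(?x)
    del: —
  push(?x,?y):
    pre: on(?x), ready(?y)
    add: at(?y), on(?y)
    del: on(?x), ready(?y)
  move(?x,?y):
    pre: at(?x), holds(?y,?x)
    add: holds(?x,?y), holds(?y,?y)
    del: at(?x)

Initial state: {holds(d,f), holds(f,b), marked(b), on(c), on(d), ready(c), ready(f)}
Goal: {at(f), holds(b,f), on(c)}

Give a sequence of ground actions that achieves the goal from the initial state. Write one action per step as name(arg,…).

flip(c,b); push(d,f); move(b,f)

1. flip(c,b)  →  {at(b), holds(d,f), holds(f,b), on(c), on(d), ready(f)}
2. push(d,f)  →  {at(b), at(f), holds(d,f), holds(f,b), on(c), on(f)}
3. move(b,f)  →  {at(f), holds(b,f), holds(d,f), holds(f,b), holds(f,f), on(c), on(f)}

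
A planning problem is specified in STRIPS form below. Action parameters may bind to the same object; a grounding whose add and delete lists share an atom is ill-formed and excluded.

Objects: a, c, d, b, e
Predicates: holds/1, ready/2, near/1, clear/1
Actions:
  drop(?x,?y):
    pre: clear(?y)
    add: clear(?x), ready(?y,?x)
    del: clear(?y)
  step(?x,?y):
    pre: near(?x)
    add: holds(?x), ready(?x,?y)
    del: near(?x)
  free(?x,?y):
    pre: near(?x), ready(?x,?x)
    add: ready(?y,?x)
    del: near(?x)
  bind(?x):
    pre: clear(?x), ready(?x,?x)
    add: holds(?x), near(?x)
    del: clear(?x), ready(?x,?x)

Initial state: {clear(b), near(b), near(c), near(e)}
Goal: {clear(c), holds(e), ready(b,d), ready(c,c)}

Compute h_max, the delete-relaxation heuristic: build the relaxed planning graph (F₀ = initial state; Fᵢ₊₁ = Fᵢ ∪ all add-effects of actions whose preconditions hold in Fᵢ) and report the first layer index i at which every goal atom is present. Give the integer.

1

F0 = init (4 atoms)
F1 = F0 ∪ {clear(a), clear(c), clear(d), clear(e), holds(b), holds(c), holds(e), ready(b,a), ready(b,b), ready(b,c), ready(b,d), ready(b,e), ready(c,a), ready(c,b), ready(c,c), ready(c,d), ready(c,e), ready(e,a), ready(e,b), ready(e,c), ready(e,d), ready(e,e)}  (26 atoms)
goal ⊆ F1  ⇒  h_max = 1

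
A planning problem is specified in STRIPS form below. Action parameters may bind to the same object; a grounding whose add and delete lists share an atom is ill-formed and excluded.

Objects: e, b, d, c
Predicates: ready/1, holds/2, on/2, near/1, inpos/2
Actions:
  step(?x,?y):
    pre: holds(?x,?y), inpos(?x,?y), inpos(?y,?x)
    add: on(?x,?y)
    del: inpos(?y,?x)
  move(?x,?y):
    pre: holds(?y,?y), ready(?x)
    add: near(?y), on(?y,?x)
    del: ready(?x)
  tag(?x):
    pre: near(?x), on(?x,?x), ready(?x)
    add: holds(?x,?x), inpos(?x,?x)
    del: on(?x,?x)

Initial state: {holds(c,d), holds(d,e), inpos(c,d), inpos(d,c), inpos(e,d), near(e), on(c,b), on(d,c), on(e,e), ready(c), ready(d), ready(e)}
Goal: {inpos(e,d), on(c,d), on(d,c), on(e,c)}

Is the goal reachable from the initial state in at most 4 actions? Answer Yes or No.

Yes

1. step(c,d)  →  {holds(c,d), holds(d,e), inpos(c,d), inpos(e,d), near(e), on(c,b), on(c,d), on(d,c), on(e,e), ready(c), ready(d), ready(e)}
2. tag(e)  →  {holds(c,d), holds(d,e), holds(e,e), inpos(c,d), inpos(e,d), inpos(e,e), near(e), on(c,b), on(c,d), on(d,c), ready(c), ready(d), ready(e)}
3. move(c,e)  →  {holds(c,d), holds(d,e), holds(e,e), inpos(c,d), inpos(e,d), inpos(e,e), near(e), on(c,b), on(c,d), on(d,c), on(e,c), ready(d), ready(e)}
optimal plan length = 3; 3 ≤ 4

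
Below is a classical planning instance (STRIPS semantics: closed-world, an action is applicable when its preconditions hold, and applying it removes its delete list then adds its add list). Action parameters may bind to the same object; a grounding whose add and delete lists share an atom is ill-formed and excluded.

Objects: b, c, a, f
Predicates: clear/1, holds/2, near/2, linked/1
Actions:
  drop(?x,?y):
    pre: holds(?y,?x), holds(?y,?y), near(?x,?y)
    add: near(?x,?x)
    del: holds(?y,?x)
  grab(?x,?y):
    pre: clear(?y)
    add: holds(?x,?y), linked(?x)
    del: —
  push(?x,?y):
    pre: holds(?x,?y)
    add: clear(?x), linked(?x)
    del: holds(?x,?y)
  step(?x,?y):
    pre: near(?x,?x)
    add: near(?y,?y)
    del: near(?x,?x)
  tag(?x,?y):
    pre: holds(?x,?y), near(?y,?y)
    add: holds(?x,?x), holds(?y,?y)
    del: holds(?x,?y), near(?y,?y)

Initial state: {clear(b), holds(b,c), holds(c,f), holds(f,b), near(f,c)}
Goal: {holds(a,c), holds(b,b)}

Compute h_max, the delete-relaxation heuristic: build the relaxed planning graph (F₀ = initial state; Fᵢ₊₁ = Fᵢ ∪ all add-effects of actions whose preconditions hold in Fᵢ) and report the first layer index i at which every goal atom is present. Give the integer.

F0 = init (5 atoms)
F1 = F0 ∪ {clear(c), clear(f), holds(a,b), holds(b,b), holds(c,b), linked(a), linked(b), linked(c), linked(f)}  (14 atoms)
F2 = F1 ∪ {clear(a), holds(a,c), holds(a,f), holds(b,f), holds(c,c), holds(f,c), holds(f,f)}  (21 atoms)
goal ⊆ F2  ⇒  h_max = 2

2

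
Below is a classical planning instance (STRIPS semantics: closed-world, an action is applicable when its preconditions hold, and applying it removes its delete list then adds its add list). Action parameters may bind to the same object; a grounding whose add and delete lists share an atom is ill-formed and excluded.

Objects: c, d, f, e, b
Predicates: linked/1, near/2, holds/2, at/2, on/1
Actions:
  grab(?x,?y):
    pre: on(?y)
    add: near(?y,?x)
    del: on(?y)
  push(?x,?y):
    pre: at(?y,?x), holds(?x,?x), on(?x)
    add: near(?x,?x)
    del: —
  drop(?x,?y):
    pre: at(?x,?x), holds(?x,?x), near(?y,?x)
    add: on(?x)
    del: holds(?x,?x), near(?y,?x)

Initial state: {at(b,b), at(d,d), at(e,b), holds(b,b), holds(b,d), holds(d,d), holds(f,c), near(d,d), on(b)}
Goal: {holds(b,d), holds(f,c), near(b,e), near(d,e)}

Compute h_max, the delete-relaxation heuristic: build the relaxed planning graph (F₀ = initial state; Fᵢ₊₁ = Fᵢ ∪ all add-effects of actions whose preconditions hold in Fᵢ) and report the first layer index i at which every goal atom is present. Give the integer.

F0 = init (9 atoms)
F1 = F0 ∪ {near(b,b), near(b,c), near(b,d), near(b,e), near(b,f), on(d)}  (15 atoms)
F2 = F1 ∪ {near(d,b), near(d,c), near(d,e), near(d,f)}  (19 atoms)
goal ⊆ F2  ⇒  h_max = 2

2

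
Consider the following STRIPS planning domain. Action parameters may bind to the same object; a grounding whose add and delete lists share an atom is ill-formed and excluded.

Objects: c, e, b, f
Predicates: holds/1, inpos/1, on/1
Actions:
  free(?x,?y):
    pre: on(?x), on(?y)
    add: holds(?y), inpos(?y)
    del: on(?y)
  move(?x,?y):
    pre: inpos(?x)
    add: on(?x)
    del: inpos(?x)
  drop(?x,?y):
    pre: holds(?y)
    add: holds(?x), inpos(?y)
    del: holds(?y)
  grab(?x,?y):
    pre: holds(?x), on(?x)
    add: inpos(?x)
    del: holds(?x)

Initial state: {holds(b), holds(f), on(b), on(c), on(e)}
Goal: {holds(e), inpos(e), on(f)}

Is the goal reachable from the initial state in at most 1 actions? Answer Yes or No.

No

1. free(c,e)  →  {holds(b), holds(e), holds(f), inpos(e), on(b), on(c)}
2. drop(c,f)  →  {holds(b), holds(c), holds(e), inpos(e), inpos(f), on(b), on(c)}
3. move(f,c)  →  {holds(b), holds(c), holds(e), inpos(e), on(b), on(c), on(f)}
optimal plan length = 3; 3 > 1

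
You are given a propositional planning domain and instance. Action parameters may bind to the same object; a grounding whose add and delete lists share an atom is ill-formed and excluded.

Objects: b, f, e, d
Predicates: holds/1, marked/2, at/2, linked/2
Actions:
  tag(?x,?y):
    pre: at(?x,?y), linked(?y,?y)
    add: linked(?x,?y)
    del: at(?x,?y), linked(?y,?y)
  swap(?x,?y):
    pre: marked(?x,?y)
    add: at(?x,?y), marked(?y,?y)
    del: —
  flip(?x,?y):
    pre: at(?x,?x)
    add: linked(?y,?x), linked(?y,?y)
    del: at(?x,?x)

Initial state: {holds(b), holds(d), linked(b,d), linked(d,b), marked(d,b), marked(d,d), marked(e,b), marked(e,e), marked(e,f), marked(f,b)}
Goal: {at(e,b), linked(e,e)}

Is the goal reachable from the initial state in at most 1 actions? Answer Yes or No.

1. swap(e,b)  →  {at(e,b), holds(b), holds(d), linked(b,d), linked(d,b), marked(b,b), marked(d,b), marked(d,d), marked(e,b), marked(e,e), marked(e,f), marked(f,b)}
2. swap(b,b)  →  {at(b,b), at(e,b), holds(b), holds(d), linked(b,d), linked(d,b), marked(b,b), marked(d,b), marked(d,d), marked(e,b), marked(e,e), marked(e,f), marked(f,b)}
3. flip(b,e)  →  {at(e,b), holds(b), holds(d), linked(b,d), linked(d,b), linked(e,b), linked(e,e), marked(b,b), marked(d,b), marked(d,d), marked(e,b), marked(e,e), marked(e,f), marked(f,b)}
optimal plan length = 3; 3 > 1

No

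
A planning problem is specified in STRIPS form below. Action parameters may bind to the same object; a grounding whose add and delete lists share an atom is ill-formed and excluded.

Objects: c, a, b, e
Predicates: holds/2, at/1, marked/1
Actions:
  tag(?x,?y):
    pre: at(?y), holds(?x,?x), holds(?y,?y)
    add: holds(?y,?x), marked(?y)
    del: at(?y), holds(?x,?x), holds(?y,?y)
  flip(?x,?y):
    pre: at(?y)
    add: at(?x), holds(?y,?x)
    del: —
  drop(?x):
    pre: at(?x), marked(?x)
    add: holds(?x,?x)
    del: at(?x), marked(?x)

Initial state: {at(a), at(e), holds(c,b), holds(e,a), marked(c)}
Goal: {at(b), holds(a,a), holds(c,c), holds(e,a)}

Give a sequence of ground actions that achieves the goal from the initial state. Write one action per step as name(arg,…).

1. flip(c,a)  →  {at(a), at(c), at(e), holds(a,c), holds(c,b), holds(e,a), marked(c)}
2. flip(c,c)  →  {at(a), at(c), at(e), holds(a,c), holds(c,b), holds(c,c), holds(e,a), marked(c)}
3. flip(a,a)  →  {at(a), at(c), at(e), holds(a,a), holds(a,c), holds(c,b), holds(c,c), holds(e,a), marked(c)}
4. flip(b,c)  →  {at(a), at(b), at(c), at(e), holds(a,a), holds(a,c), holds(c,b), holds(c,c), holds(e,a), marked(c)}

flip(c,a); flip(c,c); flip(a,a); flip(b,c)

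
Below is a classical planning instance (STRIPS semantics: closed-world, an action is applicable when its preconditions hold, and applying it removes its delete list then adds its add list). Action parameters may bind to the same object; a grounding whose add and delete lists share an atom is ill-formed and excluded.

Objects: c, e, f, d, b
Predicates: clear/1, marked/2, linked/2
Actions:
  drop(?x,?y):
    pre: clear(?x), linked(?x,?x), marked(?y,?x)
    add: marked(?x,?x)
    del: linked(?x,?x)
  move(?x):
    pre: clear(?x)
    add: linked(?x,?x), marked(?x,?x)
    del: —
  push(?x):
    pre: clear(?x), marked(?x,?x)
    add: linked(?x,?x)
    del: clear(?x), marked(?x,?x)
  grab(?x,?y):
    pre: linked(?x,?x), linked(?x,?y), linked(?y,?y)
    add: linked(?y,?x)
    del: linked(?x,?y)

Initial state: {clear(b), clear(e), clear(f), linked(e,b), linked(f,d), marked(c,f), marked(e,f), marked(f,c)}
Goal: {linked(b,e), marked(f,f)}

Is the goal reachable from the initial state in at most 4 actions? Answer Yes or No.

Yes

1. move(e)  →  {clear(b), clear(e), clear(f), linked(e,b), linked(e,e), linked(f,d), marked(c,f), marked(e,e), marked(e,f), marked(f,c)}
2. move(f)  →  {clear(b), clear(e), clear(f), linked(e,b), linked(e,e), linked(f,d), linked(f,f), marked(c,f), marked(e,e), marked(e,f), marked(f,c), marked(f,f)}
3. move(b)  →  {clear(b), clear(e), clear(f), linked(b,b), linked(e,b), linked(e,e), linked(f,d), linked(f,f), marked(b,b), marked(c,f), marked(e,e), marked(e,f), marked(f,c), marked(f,f)}
4. grab(e,b)  →  {clear(b), clear(e), clear(f), linked(b,b), linked(b,e), linked(e,e), linked(f,d), linked(f,f), marked(b,b), marked(c,f), marked(e,e), marked(e,f), marked(f,c), marked(f,f)}
optimal plan length = 4; 4 ≤ 4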